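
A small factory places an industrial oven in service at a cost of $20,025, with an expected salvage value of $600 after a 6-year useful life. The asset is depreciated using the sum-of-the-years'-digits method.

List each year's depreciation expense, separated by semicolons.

$5,550; $4,625; $3,700; $2,775; $1,850; $925

Depreciable base = $20,025 − $600 = $19,425.
Sum of the years' digits = 6+5+4+3+2+1 = 21.
Year 1: $19,425 × 6/21 = $5,550. Book value $14,475.
Year 2: $19,425 × 5/21 = $4,625. Book value $9,850.
Year 3: $19,425 × 4/21 = $3,700. Book value $6,150.
Year 4: $19,425 × 3/21 = $2,775. Book value $3,375.
Year 5: $19,425 × 2/21 = $1,850. Book value $1,525.
Year 6: $19,425 × 1/21 = $925. Book value $600.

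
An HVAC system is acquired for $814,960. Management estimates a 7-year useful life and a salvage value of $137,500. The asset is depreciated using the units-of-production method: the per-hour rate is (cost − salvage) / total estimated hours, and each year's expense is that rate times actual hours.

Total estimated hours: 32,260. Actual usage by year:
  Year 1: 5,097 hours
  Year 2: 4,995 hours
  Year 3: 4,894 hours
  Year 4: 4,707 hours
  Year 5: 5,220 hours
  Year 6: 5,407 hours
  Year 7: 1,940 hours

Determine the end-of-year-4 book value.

Depreciable base = $814,960 − $137,500 = $677,460.
Rate = $677,460 / 32,260 hours = $21 per hour.
Year 1: 5,097 × $21 = $107,037. Book value $707,923.
Year 2: 4,995 × $21 = $104,895. Book value $603,028.
Year 3: 4,894 × $21 = $102,774. Book value $500,254.
Year 4: 4,707 × $21 = $98,847. Book value $401,407.

$401,407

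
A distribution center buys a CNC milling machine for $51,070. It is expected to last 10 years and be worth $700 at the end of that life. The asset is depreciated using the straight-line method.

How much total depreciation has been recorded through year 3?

$15,111

Depreciable base = $51,070 − $700 = $50,370.
Annual expense = $50,370 / 10 = $5,037.
End of year 1: book value $46,033.
End of year 2: book value $40,996.
End of year 3: book value $35,959.
Accumulated through year 3 = $51,070 − $35,959 = $15,111.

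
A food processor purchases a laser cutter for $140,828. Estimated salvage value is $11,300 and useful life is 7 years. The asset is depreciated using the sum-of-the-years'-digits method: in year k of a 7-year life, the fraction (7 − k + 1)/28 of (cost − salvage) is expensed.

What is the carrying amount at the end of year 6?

$15,926

Depreciable base = $140,828 − $11,300 = $129,528.
Sum of the years' digits = 7+6+5+4+3+2+1 = 28.
Year 1: $129,528 × 7/28 = $32,382. Book value $108,446.
Year 2: $129,528 × 6/28 = $27,756. Book value $80,690.
Year 3: $129,528 × 5/28 = $23,130. Book value $57,560.
Year 4: $129,528 × 4/28 = $18,504. Book value $39,056.
Year 5: $129,528 × 3/28 = $13,878. Book value $25,178.
Year 6: $129,528 × 2/28 = $9,252. Book value $15,926.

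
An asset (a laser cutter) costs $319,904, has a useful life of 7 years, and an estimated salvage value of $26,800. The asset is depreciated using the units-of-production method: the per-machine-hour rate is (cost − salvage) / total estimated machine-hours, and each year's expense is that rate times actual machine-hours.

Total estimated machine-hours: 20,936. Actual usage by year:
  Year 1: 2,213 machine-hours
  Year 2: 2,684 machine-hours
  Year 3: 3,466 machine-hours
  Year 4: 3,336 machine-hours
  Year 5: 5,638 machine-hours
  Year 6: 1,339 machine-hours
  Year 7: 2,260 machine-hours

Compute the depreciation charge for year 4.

$46,704

Depreciable base = $319,904 − $26,800 = $293,104.
Rate = $293,104 / 20,936 machine-hours = $14 per machine-hour.
Year 1: 2,213 × $14 = $30,982. Book value $288,922.
Year 2: 2,684 × $14 = $37,576. Book value $251,346.
Year 3: 3,466 × $14 = $48,524. Book value $202,822.
Year 4: 3,336 × $14 = $46,704. Book value $156,118.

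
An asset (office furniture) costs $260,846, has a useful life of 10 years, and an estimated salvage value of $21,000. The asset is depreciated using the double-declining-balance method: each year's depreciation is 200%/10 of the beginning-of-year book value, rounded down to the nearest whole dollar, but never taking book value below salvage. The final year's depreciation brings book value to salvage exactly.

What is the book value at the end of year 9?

$35,012

Depreciable base = $260,846 − $21,000 = $239,846.
Year 1: ⌊$260,846 × 200%/10⌋ = $52,169. Book value $208,677.
Year 2: ⌊$208,677 × 200%/10⌋ = $41,735. Book value $166,942.
Year 3: ⌊$166,942 × 200%/10⌋ = $33,388. Book value $133,554.
Year 4: ⌊$133,554 × 200%/10⌋ = $26,710. Book value $106,844.
Year 5: ⌊$106,844 × 200%/10⌋ = $21,368. Book value $85,476.
Year 6: ⌊$85,476 × 200%/10⌋ = $17,095. Book value $68,381.
Year 7: ⌊$68,381 × 200%/10⌋ = $13,676. Book value $54,705.
Year 8: ⌊$54,705 × 200%/10⌋ = $10,941. Book value $43,764.
Year 9: ⌊$43,764 × 200%/10⌋ = $8,752. Book value $35,012.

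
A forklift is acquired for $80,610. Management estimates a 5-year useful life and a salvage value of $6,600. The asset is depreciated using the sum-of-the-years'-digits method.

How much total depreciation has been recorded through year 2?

$44,406

Depreciable base = $80,610 − $6,600 = $74,010.
Sum of the years' digits = 5+4+3+2+1 = 15.
Year 1: $74,010 × 5/15 = $24,670. Book value $55,940.
Year 2: $74,010 × 4/15 = $19,736. Book value $36,204.
Accumulated through year 2 = $80,610 − $36,204 = $44,406.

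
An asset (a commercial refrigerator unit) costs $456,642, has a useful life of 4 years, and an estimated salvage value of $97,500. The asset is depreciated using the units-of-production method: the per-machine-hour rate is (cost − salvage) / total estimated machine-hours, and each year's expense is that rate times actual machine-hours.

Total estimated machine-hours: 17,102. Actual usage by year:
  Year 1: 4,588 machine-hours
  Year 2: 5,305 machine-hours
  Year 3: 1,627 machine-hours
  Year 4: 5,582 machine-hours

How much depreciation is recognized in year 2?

$111,405

Depreciable base = $456,642 − $97,500 = $359,142.
Rate = $359,142 / 17,102 machine-hours = $21 per machine-hour.
Year 1: 4,588 × $21 = $96,348. Book value $360,294.
Year 2: 5,305 × $21 = $111,405. Book value $248,889.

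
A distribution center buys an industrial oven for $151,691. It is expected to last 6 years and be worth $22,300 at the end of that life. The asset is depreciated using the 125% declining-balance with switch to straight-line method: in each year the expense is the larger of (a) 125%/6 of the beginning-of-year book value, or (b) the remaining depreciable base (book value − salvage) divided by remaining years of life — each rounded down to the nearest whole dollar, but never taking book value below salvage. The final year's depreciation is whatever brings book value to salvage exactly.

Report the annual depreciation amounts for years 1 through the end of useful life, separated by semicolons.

$31,602; $25,018; $19,806; $17,655; $17,655; $17,655

Depreciable base = $151,691 − $22,300 = $129,391.
Year 1: DB = ⌊$151,691 × 125%/6⌋ = $31,602; SL = ⌊$129,391/6⌋ = $21,565 → take DB $31,602. Book value $120,089.
Year 2: DB = ⌊$120,089 × 125%/6⌋ = $25,018; SL = ⌊$97,789/5⌋ = $19,557 → take DB $25,018. Book value $95,071.
Year 3: DB = ⌊$95,071 × 125%/6⌋ = $19,806; SL = ⌊$72,771/4⌋ = $18,192 → take DB $19,806. Book value $75,265.
Year 4: DB = ⌊$75,265 × 125%/6⌋ = $15,680; SL = ⌊$52,965/3⌋ = $17,655 → take SL $17,655. Book value $57,610.
Year 5: DB = ⌊$57,610 × 125%/6⌋ = $12,002; SL = ⌊$35,310/2⌋ = $17,655 → take SL $17,655. Book value $39,955.
Year 6 (final): $39,955 − $22,300 = $17,655. Book value $22,300.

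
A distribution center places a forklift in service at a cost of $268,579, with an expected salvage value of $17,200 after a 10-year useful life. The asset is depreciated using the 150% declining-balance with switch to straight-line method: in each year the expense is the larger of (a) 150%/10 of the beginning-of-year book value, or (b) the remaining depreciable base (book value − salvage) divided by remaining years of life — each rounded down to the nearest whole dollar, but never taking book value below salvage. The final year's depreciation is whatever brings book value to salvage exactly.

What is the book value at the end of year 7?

$78,384

Depreciable base = $268,579 − $17,200 = $251,379.
Year 1: DB = ⌊$268,579 × 150%/10⌋ = $40,286; SL = ⌊$251,379/10⌋ = $25,137 → take DB $40,286. Book value $228,293.
Year 2: DB = ⌊$228,293 × 150%/10⌋ = $34,243; SL = ⌊$211,093/9⌋ = $23,454 → take DB $34,243. Book value $194,050.
Year 3: DB = ⌊$194,050 × 150%/10⌋ = $29,107; SL = ⌊$176,850/8⌋ = $22,106 → take DB $29,107. Book value $164,943.
Year 4: DB = ⌊$164,943 × 150%/10⌋ = $24,741; SL = ⌊$147,743/7⌋ = $21,106 → take DB $24,741. Book value $140,202.
Year 5: DB = ⌊$140,202 × 150%/10⌋ = $21,030; SL = ⌊$123,002/6⌋ = $20,500 → take DB $21,030. Book value $119,172.
Year 6: DB = ⌊$119,172 × 150%/10⌋ = $17,875; SL = ⌊$101,972/5⌋ = $20,394 → take SL $20,394. Book value $98,778.
Year 7: DB = ⌊$98,778 × 150%/10⌋ = $14,816; SL = ⌊$81,578/4⌋ = $20,394 → take SL $20,394. Book value $78,384.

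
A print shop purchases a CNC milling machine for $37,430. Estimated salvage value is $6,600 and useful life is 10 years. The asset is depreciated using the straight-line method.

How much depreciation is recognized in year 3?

$3,083

Depreciable base = $37,430 − $6,600 = $30,830.
Annual expense = $30,830 / 10 = $3,083.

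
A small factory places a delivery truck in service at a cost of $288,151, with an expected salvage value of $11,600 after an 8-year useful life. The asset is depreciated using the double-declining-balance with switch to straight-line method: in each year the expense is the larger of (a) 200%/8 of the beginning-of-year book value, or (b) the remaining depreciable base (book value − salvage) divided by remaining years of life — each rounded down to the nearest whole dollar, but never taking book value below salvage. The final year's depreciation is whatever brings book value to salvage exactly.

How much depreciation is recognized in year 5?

$22,793

Depreciable base = $288,151 − $11,600 = $276,551.
Year 1: DB = ⌊$288,151 × 200%/8⌋ = $72,037; SL = ⌊$276,551/8⌋ = $34,568 → take DB $72,037. Book value $216,114.
Year 2: DB = ⌊$216,114 × 200%/8⌋ = $54,028; SL = ⌊$204,514/7⌋ = $29,216 → take DB $54,028. Book value $162,086.
Year 3: DB = ⌊$162,086 × 200%/8⌋ = $40,521; SL = ⌊$150,486/6⌋ = $25,081 → take DB $40,521. Book value $121,565.
Year 4: DB = ⌊$121,565 × 200%/8⌋ = $30,391; SL = ⌊$109,965/5⌋ = $21,993 → take DB $30,391. Book value $91,174.
Year 5: DB = ⌊$91,174 × 200%/8⌋ = $22,793; SL = ⌊$79,574/4⌋ = $19,893 → take DB $22,793. Book value $68,381.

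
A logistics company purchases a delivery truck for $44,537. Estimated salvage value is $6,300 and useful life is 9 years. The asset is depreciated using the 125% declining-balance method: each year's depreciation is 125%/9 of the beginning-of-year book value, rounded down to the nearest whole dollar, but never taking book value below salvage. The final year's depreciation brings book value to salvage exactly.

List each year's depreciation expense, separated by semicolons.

$6,185; $5,326; $4,586; $3,950; $3,401; $2,929; $2,522; $2,171; $7,167

Depreciable base = $44,537 − $6,300 = $38,237.
Year 1: ⌊$44,537 × 125%/9⌋ = $6,185. Book value $38,352.
Year 2: ⌊$38,352 × 125%/9⌋ = $5,326. Book value $33,026.
Year 3: ⌊$33,026 × 125%/9⌋ = $4,586. Book value $28,440.
Year 4: ⌊$28,440 × 125%/9⌋ = $3,950. Book value $24,490.
Year 5: ⌊$24,490 × 125%/9⌋ = $3,401. Book value $21,089.
Year 6: ⌊$21,089 × 125%/9⌋ = $2,929. Book value $18,160.
Year 7: ⌊$18,160 × 125%/9⌋ = $2,522. Book value $15,638.
Year 8: ⌊$15,638 × 125%/9⌋ = $2,171. Book value $13,467.
Year 9 (final): $13,467 − $6,300 = $7,167. Book value $6,300.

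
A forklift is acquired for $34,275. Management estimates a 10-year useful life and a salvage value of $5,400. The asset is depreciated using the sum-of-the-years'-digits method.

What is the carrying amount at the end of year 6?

Depreciable base = $34,275 − $5,400 = $28,875.
Sum of the years' digits = 10+9+8+7+6+5+4+3+2+1 = 55.
Year 1: $28,875 × 10/55 = $5,250. Book value $29,025.
Year 2: $28,875 × 9/55 = $4,725. Book value $24,300.
Year 3: $28,875 × 8/55 = $4,200. Book value $20,100.
Year 4: $28,875 × 7/55 = $3,675. Book value $16,425.
Year 5: $28,875 × 6/55 = $3,150. Book value $13,275.
Year 6: $28,875 × 5/55 = $2,625. Book value $10,650.

$10,650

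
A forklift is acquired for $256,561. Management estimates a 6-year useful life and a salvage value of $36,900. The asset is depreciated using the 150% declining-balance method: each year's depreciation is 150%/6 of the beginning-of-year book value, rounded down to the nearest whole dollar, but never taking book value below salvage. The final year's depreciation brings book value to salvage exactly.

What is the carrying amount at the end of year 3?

$108,237

Depreciable base = $256,561 − $36,900 = $219,661.
Year 1: ⌊$256,561 × 150%/6⌋ = $64,140. Book value $192,421.
Year 2: ⌊$192,421 × 150%/6⌋ = $48,105. Book value $144,316.
Year 3: ⌊$144,316 × 150%/6⌋ = $36,079. Book value $108,237.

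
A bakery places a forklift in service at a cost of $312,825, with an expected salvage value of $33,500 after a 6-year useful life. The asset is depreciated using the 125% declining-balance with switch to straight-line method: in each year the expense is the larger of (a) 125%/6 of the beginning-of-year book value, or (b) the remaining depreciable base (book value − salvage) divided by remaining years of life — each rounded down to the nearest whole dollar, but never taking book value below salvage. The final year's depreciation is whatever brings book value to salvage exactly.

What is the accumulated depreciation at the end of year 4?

$198,181

Depreciable base = $312,825 − $33,500 = $279,325.
Year 1: DB = ⌊$312,825 × 125%/6⌋ = $65,171; SL = ⌊$279,325/6⌋ = $46,554 → take DB $65,171. Book value $247,654.
Year 2: DB = ⌊$247,654 × 125%/6⌋ = $51,594; SL = ⌊$214,154/5⌋ = $42,830 → take DB $51,594. Book value $196,060.
Year 3: DB = ⌊$196,060 × 125%/6⌋ = $40,845; SL = ⌊$162,560/4⌋ = $40,640 → take DB $40,845. Book value $155,215.
Year 4: DB = ⌊$155,215 × 125%/6⌋ = $32,336; SL = ⌊$121,715/3⌋ = $40,571 → take SL $40,571. Book value $114,644.
Accumulated through year 4 = $312,825 − $114,644 = $198,181.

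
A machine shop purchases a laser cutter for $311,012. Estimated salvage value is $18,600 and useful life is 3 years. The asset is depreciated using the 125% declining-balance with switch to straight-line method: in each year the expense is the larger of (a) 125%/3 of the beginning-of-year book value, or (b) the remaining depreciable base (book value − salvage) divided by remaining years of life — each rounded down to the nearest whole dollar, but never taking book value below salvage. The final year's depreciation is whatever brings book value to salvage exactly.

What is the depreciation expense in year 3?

Depreciable base = $311,012 − $18,600 = $292,412.
Year 1: DB = ⌊$311,012 × 125%/3⌋ = $129,588; SL = ⌊$292,412/3⌋ = $97,470 → take DB $129,588. Book value $181,424.
Year 2: DB = ⌊$181,424 × 125%/3⌋ = $75,593; SL = ⌊$162,824/2⌋ = $81,412 → take SL $81,412. Book value $100,012.
Year 3 (final): $100,012 − $18,600 = $81,412. Book value $18,600.

$81,412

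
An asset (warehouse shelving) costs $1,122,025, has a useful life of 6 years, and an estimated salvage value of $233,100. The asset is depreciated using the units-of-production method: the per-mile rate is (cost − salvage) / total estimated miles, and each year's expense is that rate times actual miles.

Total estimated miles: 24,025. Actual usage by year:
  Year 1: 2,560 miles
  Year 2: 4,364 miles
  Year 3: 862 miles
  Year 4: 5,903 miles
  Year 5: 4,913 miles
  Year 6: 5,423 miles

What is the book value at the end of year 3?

Depreciable base = $1,122,025 − $233,100 = $888,925.
Rate = $888,925 / 24,025 miles = $37 per mile.
Year 1: 2,560 × $37 = $94,720. Book value $1,027,305.
Year 2: 4,364 × $37 = $161,468. Book value $865,837.
Year 3: 862 × $37 = $31,894. Book value $833,943.

$833,943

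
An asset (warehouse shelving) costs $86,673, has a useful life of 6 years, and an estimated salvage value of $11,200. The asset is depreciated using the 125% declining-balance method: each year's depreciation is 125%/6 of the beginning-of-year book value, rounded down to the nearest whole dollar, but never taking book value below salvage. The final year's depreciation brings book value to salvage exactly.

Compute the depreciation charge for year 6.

Depreciable base = $86,673 − $11,200 = $75,473.
Year 1: ⌊$86,673 × 125%/6⌋ = $18,056. Book value $68,617.
Year 2: ⌊$68,617 × 125%/6⌋ = $14,295. Book value $54,322.
Year 3: ⌊$54,322 × 125%/6⌋ = $11,317. Book value $43,005.
Year 4: ⌊$43,005 × 125%/6⌋ = $8,959. Book value $34,046.
Year 5: ⌊$34,046 × 125%/6⌋ = $7,092. Book value $26,954.
Year 6 (final): $26,954 − $11,200 = $15,754. Book value $11,200.

$15,754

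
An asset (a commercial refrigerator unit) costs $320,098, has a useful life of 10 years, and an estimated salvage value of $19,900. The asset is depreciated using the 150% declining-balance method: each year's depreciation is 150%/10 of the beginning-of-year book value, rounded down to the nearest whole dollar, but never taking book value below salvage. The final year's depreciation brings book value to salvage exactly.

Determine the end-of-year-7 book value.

Depreciable base = $320,098 − $19,900 = $300,198.
Year 1: ⌊$320,098 × 150%/10⌋ = $48,014. Book value $272,084.
Year 2: ⌊$272,084 × 150%/10⌋ = $40,812. Book value $231,272.
Year 3: ⌊$231,272 × 150%/10⌋ = $34,690. Book value $196,582.
Year 4: ⌊$196,582 × 150%/10⌋ = $29,487. Book value $167,095.
Year 5: ⌊$167,095 × 150%/10⌋ = $25,064. Book value $142,031.
Year 6: ⌊$142,031 × 150%/10⌋ = $21,304. Book value $120,727.
Year 7: ⌊$120,727 × 150%/10⌋ = $18,109. Book value $102,618.

$102,618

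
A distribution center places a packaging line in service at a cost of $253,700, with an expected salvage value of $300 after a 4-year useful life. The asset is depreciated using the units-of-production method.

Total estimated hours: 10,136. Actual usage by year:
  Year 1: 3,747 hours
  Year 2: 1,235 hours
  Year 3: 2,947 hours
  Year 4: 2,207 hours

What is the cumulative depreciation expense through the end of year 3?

$198,225

Depreciable base = $253,700 − $300 = $253,400.
Rate = $253,400 / 10,136 hours = $25 per hour.
Year 1: 3,747 × $25 = $93,675. Book value $160,025.
Year 2: 1,235 × $25 = $30,875. Book value $129,150.
Year 3: 2,947 × $25 = $73,675. Book value $55,475.
Accumulated through year 3 = $253,700 − $55,475 = $198,225.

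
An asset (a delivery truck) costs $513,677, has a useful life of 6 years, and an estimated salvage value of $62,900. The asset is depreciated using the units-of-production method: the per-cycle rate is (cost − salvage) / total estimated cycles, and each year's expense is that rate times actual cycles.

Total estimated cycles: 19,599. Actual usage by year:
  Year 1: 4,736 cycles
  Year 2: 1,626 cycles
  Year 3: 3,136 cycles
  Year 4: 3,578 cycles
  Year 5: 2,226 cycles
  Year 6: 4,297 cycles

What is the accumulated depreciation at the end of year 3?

$218,454

Depreciable base = $513,677 − $62,900 = $450,777.
Rate = $450,777 / 19,599 cycles = $23 per cycle.
Year 1: 4,736 × $23 = $108,928. Book value $404,749.
Year 2: 1,626 × $23 = $37,398. Book value $367,351.
Year 3: 3,136 × $23 = $72,128. Book value $295,223.
Accumulated through year 3 = $513,677 − $295,223 = $218,454.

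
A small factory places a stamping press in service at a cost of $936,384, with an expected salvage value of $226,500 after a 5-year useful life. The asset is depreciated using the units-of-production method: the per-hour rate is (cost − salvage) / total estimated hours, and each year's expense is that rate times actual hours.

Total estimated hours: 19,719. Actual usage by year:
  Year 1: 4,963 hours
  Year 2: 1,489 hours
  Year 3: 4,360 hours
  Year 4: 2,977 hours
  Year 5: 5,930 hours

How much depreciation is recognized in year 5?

Depreciable base = $936,384 − $226,500 = $709,884.
Rate = $709,884 / 19,719 hours = $36 per hour.
Year 1: 4,963 × $36 = $178,668. Book value $757,716.
Year 2: 1,489 × $36 = $53,604. Book value $704,112.
Year 3: 4,360 × $36 = $156,960. Book value $547,152.
Year 4: 2,977 × $36 = $107,172. Book value $439,980.
Year 5: 5,930 × $36 = $213,480. Book value $226,500.

$213,480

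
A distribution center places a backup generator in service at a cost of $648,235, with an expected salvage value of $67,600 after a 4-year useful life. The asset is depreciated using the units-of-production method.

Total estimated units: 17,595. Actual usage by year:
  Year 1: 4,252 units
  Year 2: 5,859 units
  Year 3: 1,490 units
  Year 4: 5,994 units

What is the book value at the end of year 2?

$314,572

Depreciable base = $648,235 − $67,600 = $580,635.
Rate = $580,635 / 17,595 units = $33 per unit.
Year 1: 4,252 × $33 = $140,316. Book value $507,919.
Year 2: 5,859 × $33 = $193,347. Book value $314,572.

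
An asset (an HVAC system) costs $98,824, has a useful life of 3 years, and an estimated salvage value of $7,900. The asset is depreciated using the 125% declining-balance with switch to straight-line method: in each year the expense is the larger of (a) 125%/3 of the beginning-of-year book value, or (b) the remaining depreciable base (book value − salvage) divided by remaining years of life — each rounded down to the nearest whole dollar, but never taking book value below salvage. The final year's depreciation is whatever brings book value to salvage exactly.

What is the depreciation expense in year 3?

Depreciable base = $98,824 − $7,900 = $90,924.
Year 1: DB = ⌊$98,824 × 125%/3⌋ = $41,176; SL = ⌊$90,924/3⌋ = $30,308 → take DB $41,176. Book value $57,648.
Year 2: DB = ⌊$57,648 × 125%/3⌋ = $24,020; SL = ⌊$49,748/2⌋ = $24,874 → take SL $24,874. Book value $32,774.
Year 3 (final): $32,774 − $7,900 = $24,874. Book value $7,900.

$24,874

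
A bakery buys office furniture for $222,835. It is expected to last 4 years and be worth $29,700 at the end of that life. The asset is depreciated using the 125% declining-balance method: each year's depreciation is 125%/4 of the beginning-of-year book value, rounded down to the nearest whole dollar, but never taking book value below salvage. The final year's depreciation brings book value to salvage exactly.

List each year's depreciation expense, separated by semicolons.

$69,635; $47,875; $32,914; $42,711

Depreciable base = $222,835 − $29,700 = $193,135.
Year 1: ⌊$222,835 × 125%/4⌋ = $69,635. Book value $153,200.
Year 2: ⌊$153,200 × 125%/4⌋ = $47,875. Book value $105,325.
Year 3: ⌊$105,325 × 125%/4⌋ = $32,914. Book value $72,411.
Year 4 (final): $72,411 − $29,700 = $42,711. Book value $29,700.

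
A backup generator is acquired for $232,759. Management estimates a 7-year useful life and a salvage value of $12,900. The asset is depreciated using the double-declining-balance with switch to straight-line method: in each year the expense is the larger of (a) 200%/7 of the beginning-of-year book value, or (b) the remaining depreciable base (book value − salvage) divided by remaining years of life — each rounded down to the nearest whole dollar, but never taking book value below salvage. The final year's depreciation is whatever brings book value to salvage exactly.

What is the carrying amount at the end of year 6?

$28,090

Depreciable base = $232,759 − $12,900 = $219,859.
Year 1: DB = ⌊$232,759 × 200%/7⌋ = $66,502; SL = ⌊$219,859/7⌋ = $31,408 → take DB $66,502. Book value $166,257.
Year 2: DB = ⌊$166,257 × 200%/7⌋ = $47,502; SL = ⌊$153,357/6⌋ = $25,559 → take DB $47,502. Book value $118,755.
Year 3: DB = ⌊$118,755 × 200%/7⌋ = $33,930; SL = ⌊$105,855/5⌋ = $21,171 → take DB $33,930. Book value $84,825.
Year 4: DB = ⌊$84,825 × 200%/7⌋ = $24,235; SL = ⌊$71,925/4⌋ = $17,981 → take DB $24,235. Book value $60,590.
Year 5: DB = ⌊$60,590 × 200%/7⌋ = $17,311; SL = ⌊$47,690/3⌋ = $15,896 → take DB $17,311. Book value $43,279.
Year 6: DB = ⌊$43,279 × 200%/7⌋ = $12,365; SL = ⌊$30,379/2⌋ = $15,189 → take SL $15,189. Book value $28,090.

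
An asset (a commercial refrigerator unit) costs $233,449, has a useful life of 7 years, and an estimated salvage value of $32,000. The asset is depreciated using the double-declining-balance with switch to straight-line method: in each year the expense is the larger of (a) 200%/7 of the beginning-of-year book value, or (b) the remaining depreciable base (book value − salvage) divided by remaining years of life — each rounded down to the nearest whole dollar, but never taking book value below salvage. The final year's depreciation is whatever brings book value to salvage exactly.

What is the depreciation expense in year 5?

Depreciable base = $233,449 − $32,000 = $201,449.
Year 1: DB = ⌊$233,449 × 200%/7⌋ = $66,699; SL = ⌊$201,449/7⌋ = $28,778 → take DB $66,699. Book value $166,750.
Year 2: DB = ⌊$166,750 × 200%/7⌋ = $47,642; SL = ⌊$134,750/6⌋ = $22,458 → take DB $47,642. Book value $119,108.
Year 3: DB = ⌊$119,108 × 200%/7⌋ = $34,030; SL = ⌊$87,108/5⌋ = $17,421 → take DB $34,030. Book value $85,078.
Year 4: DB = ⌊$85,078 × 200%/7⌋ = $24,308; SL = ⌊$53,078/4⌋ = $13,269 → take DB $24,308. Book value $60,770.
Year 5: DB = ⌊$60,770 × 200%/7⌋ = $17,362; SL = ⌊$28,770/3⌋ = $9,590 → take DB $17,362. Book value $43,408.

$17,362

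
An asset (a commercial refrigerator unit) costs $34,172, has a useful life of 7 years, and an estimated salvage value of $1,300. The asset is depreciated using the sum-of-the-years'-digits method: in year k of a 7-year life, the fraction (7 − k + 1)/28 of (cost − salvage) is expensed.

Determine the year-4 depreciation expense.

$4,696

Depreciable base = $34,172 − $1,300 = $32,872.
Sum of the years' digits = 7+6+5+4+3+2+1 = 28.
Year 1: $32,872 × 7/28 = $8,218. Book value $25,954.
Year 2: $32,872 × 6/28 = $7,044. Book value $18,910.
Year 3: $32,872 × 5/28 = $5,870. Book value $13,040.
Year 4: $32,872 × 4/28 = $4,696. Book value $8,344.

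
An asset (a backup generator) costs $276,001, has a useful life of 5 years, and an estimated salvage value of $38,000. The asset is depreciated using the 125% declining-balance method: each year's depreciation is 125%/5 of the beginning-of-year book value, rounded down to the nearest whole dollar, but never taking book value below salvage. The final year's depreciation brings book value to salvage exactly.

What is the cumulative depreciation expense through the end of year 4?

$188,671

Depreciable base = $276,001 − $38,000 = $238,001.
Year 1: ⌊$276,001 × 125%/5⌋ = $69,000. Book value $207,001.
Year 2: ⌊$207,001 × 125%/5⌋ = $51,750. Book value $155,251.
Year 3: ⌊$155,251 × 125%/5⌋ = $38,812. Book value $116,439.
Year 4: ⌊$116,439 × 125%/5⌋ = $29,109. Book value $87,330.
Accumulated through year 4 = $276,001 − $87,330 = $188,671.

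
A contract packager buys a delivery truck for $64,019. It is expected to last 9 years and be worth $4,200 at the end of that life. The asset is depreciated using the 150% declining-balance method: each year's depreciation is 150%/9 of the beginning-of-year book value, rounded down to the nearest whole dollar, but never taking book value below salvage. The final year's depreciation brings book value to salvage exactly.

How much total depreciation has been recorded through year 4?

Depreciable base = $64,019 − $4,200 = $59,819.
Year 1: ⌊$64,019 × 150%/9⌋ = $10,669. Book value $53,350.
Year 2: ⌊$53,350 × 150%/9⌋ = $8,891. Book value $44,459.
Year 3: ⌊$44,459 × 150%/9⌋ = $7,409. Book value $37,050.
Year 4: ⌊$37,050 × 150%/9⌋ = $6,175. Book value $30,875.
Accumulated through year 4 = $64,019 − $30,875 = $33,144.

$33,144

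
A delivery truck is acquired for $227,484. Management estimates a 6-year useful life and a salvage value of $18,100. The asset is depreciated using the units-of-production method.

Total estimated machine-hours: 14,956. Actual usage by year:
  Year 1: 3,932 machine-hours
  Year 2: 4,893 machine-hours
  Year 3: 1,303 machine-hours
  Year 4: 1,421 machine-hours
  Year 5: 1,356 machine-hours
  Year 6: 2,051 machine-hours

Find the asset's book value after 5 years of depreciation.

Depreciable base = $227,484 − $18,100 = $209,384.
Rate = $209,384 / 14,956 machine-hours = $14 per machine-hour.
Year 1: 3,932 × $14 = $55,048. Book value $172,436.
Year 2: 4,893 × $14 = $68,502. Book value $103,934.
Year 3: 1,303 × $14 = $18,242. Book value $85,692.
Year 4: 1,421 × $14 = $19,894. Book value $65,798.
Year 5: 1,356 × $14 = $18,984. Book value $46,814.

$46,814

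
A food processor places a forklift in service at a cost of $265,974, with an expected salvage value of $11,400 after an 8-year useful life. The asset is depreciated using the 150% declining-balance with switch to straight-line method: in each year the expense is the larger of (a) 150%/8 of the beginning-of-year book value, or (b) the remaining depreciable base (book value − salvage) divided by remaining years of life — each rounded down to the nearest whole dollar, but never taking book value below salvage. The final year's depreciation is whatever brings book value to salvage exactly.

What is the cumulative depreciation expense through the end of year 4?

$150,060

Depreciable base = $265,974 − $11,400 = $254,574.
Year 1: DB = ⌊$265,974 × 150%/8⌋ = $49,870; SL = ⌊$254,574/8⌋ = $31,821 → take DB $49,870. Book value $216,104.
Year 2: DB = ⌊$216,104 × 150%/8⌋ = $40,519; SL = ⌊$204,704/7⌋ = $29,243 → take DB $40,519. Book value $175,585.
Year 3: DB = ⌊$175,585 × 150%/8⌋ = $32,922; SL = ⌊$164,185/6⌋ = $27,364 → take DB $32,922. Book value $142,663.
Year 4: DB = ⌊$142,663 × 150%/8⌋ = $26,749; SL = ⌊$131,263/5⌋ = $26,252 → take DB $26,749. Book value $115,914.
Accumulated through year 4 = $265,974 − $115,914 = $150,060.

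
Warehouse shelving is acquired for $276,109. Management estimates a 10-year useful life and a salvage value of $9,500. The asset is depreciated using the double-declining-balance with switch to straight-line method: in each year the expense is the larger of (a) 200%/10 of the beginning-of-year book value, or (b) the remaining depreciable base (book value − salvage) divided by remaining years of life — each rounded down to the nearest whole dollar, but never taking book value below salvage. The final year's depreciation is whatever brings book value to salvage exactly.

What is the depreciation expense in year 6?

$18,095

Depreciable base = $276,109 − $9,500 = $266,609.
Year 1: DB = ⌊$276,109 × 200%/10⌋ = $55,221; SL = ⌊$266,609/10⌋ = $26,660 → take DB $55,221. Book value $220,888.
Year 2: DB = ⌊$220,888 × 200%/10⌋ = $44,177; SL = ⌊$211,388/9⌋ = $23,487 → take DB $44,177. Book value $176,711.
Year 3: DB = ⌊$176,711 × 200%/10⌋ = $35,342; SL = ⌊$167,211/8⌋ = $20,901 → take DB $35,342. Book value $141,369.
Year 4: DB = ⌊$141,369 × 200%/10⌋ = $28,273; SL = ⌊$131,869/7⌋ = $18,838 → take DB $28,273. Book value $113,096.
Year 5: DB = ⌊$113,096 × 200%/10⌋ = $22,619; SL = ⌊$103,596/6⌋ = $17,266 → take DB $22,619. Book value $90,477.
Year 6: DB = ⌊$90,477 × 200%/10⌋ = $18,095; SL = ⌊$80,977/5⌋ = $16,195 → take DB $18,095. Book value $72,382.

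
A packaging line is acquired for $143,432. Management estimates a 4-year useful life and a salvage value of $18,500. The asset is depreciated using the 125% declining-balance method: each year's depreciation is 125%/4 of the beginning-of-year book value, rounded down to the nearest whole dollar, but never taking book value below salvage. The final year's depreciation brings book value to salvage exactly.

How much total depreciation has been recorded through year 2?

$75,637

Depreciable base = $143,432 − $18,500 = $124,932.
Year 1: ⌊$143,432 × 125%/4⌋ = $44,822. Book value $98,610.
Year 2: ⌊$98,610 × 125%/4⌋ = $30,815. Book value $67,795.
Accumulated through year 2 = $143,432 − $67,795 = $75,637.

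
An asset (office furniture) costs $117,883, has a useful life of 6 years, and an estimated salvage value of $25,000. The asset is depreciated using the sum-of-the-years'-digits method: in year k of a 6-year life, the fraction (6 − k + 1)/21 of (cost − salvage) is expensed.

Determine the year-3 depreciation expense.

Depreciable base = $117,883 − $25,000 = $92,883.
Sum of the years' digits = 6+5+4+3+2+1 = 21.
Year 1: $92,883 × 6/21 = $26,538. Book value $91,345.
Year 2: $92,883 × 5/21 = $22,115. Book value $69,230.
Year 3: $92,883 × 4/21 = $17,692. Book value $51,538.

$17,692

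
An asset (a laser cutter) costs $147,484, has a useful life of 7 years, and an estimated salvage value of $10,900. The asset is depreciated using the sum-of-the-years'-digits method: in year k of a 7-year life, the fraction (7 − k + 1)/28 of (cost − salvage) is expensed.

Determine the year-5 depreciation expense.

Depreciable base = $147,484 − $10,900 = $136,584.
Sum of the years' digits = 7+6+5+4+3+2+1 = 28.
Year 1: $136,584 × 7/28 = $34,146. Book value $113,338.
Year 2: $136,584 × 6/28 = $29,268. Book value $84,070.
Year 3: $136,584 × 5/28 = $24,390. Book value $59,680.
Year 4: $136,584 × 4/28 = $19,512. Book value $40,168.
Year 5: $136,584 × 3/28 = $14,634. Book value $25,534.

$14,634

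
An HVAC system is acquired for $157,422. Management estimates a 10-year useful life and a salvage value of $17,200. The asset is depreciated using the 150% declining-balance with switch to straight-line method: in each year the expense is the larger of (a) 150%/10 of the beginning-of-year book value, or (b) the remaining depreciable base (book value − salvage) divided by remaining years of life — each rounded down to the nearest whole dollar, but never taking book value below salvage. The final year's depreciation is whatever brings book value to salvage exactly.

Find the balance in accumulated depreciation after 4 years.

Depreciable base = $157,422 − $17,200 = $140,222.
Year 1: DB = ⌊$157,422 × 150%/10⌋ = $23,613; SL = ⌊$140,222/10⌋ = $14,022 → take DB $23,613. Book value $133,809.
Year 2: DB = ⌊$133,809 × 150%/10⌋ = $20,071; SL = ⌊$116,609/9⌋ = $12,956 → take DB $20,071. Book value $113,738.
Year 3: DB = ⌊$113,738 × 150%/10⌋ = $17,060; SL = ⌊$96,538/8⌋ = $12,067 → take DB $17,060. Book value $96,678.
Year 4: DB = ⌊$96,678 × 150%/10⌋ = $14,501; SL = ⌊$79,478/7⌋ = $11,354 → take DB $14,501. Book value $82,177.
Accumulated through year 4 = $157,422 − $82,177 = $75,245.

$75,245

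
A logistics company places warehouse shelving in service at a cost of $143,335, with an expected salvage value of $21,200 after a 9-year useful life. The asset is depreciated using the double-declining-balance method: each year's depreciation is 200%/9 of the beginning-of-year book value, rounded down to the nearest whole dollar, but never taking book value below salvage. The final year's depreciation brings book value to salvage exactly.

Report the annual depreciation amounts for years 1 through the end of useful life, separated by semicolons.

$31,852; $24,774; $19,268; $14,986; $11,656; $9,066; $7,051; $3,482; $0

Depreciable base = $143,335 − $21,200 = $122,135.
Year 1: ⌊$143,335 × 200%/9⌋ = $31,852. Book value $111,483.
Year 2: ⌊$111,483 × 200%/9⌋ = $24,774. Book value $86,709.
Year 3: ⌊$86,709 × 200%/9⌋ = $19,268. Book value $67,441.
Year 4: ⌊$67,441 × 200%/9⌋ = $14,986. Book value $52,455.
Year 5: ⌊$52,455 × 200%/9⌋ = $11,656. Book value $40,799.
Year 6: ⌊$40,799 × 200%/9⌋ = $9,066. Book value $31,733.
Year 7: ⌊$31,733 × 200%/9⌋ = $7,051. Book value $24,682.
Year 8: ⌊$24,682 × 200%/9⌋ = $5,484, capped at $3,482. Book value $21,200.
Year 9 (final): $21,200 − $21,200 = $0. Book value $21,200.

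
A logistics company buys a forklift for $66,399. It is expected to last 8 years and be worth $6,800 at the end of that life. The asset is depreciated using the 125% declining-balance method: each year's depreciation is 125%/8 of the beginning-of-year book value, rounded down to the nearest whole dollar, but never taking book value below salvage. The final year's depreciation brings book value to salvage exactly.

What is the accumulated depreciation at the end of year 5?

$38,003

Depreciable base = $66,399 − $6,800 = $59,599.
Year 1: ⌊$66,399 × 125%/8⌋ = $10,374. Book value $56,025.
Year 2: ⌊$56,025 × 125%/8⌋ = $8,753. Book value $47,272.
Year 3: ⌊$47,272 × 125%/8⌋ = $7,386. Book value $39,886.
Year 4: ⌊$39,886 × 125%/8⌋ = $6,232. Book value $33,654.
Year 5: ⌊$33,654 × 125%/8⌋ = $5,258. Book value $28,396.
Accumulated through year 5 = $66,399 − $28,396 = $38,003.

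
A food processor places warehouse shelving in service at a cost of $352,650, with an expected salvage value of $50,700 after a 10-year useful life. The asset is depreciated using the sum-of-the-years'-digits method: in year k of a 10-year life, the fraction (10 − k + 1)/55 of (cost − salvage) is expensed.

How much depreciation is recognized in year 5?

Depreciable base = $352,650 − $50,700 = $301,950.
Sum of the years' digits = 10+9+8+7+6+5+4+3+2+1 = 55.
Year 1: $301,950 × 10/55 = $54,900. Book value $297,750.
Year 2: $301,950 × 9/55 = $49,410. Book value $248,340.
Year 3: $301,950 × 8/55 = $43,920. Book value $204,420.
Year 4: $301,950 × 7/55 = $38,430. Book value $165,990.
Year 5: $301,950 × 6/55 = $32,940. Book value $133,050.

$32,940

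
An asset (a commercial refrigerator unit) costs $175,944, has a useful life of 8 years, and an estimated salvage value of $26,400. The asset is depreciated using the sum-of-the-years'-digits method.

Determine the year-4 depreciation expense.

$20,770

Depreciable base = $175,944 − $26,400 = $149,544.
Sum of the years' digits = 8+7+6+5+4+3+2+1 = 36.
Year 1: $149,544 × 8/36 = $33,232. Book value $142,712.
Year 2: $149,544 × 7/36 = $29,078. Book value $113,634.
Year 3: $149,544 × 6/36 = $24,924. Book value $88,710.
Year 4: $149,544 × 5/36 = $20,770. Book value $67,940.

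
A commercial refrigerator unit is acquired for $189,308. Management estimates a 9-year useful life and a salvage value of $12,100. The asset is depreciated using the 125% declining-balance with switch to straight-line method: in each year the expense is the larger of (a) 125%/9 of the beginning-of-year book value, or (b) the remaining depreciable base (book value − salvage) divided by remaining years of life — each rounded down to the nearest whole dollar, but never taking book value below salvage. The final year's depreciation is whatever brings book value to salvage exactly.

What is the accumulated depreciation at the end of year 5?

Depreciable base = $189,308 − $12,100 = $177,208.
Year 1: DB = ⌊$189,308 × 125%/9⌋ = $26,292; SL = ⌊$177,208/9⌋ = $19,689 → take DB $26,292. Book value $163,016.
Year 2: DB = ⌊$163,016 × 125%/9⌋ = $22,641; SL = ⌊$150,916/8⌋ = $18,864 → take DB $22,641. Book value $140,375.
Year 3: DB = ⌊$140,375 × 125%/9⌋ = $19,496; SL = ⌊$128,275/7⌋ = $18,325 → take DB $19,496. Book value $120,879.
Year 4: DB = ⌊$120,879 × 125%/9⌋ = $16,788; SL = ⌊$108,779/6⌋ = $18,129 → take SL $18,129. Book value $102,750.
Year 5: DB = ⌊$102,750 × 125%/9⌋ = $14,270; SL = ⌊$90,650/5⌋ = $18,130 → take SL $18,130. Book value $84,620.
Accumulated through year 5 = $189,308 − $84,620 = $104,688.

$104,688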